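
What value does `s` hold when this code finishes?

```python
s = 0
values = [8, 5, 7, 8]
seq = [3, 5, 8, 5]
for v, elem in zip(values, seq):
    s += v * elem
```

Let's trace through this code step by step.

Initialize: s = 0
Initialize: values = [8, 5, 7, 8]
Initialize: seq = [3, 5, 8, 5]
Entering loop: for v, elem in zip(values, seq):

After execution: s = 145
145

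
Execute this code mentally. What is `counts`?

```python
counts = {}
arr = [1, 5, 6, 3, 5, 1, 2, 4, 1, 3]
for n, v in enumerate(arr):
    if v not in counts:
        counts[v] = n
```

Let's trace through this code step by step.

Initialize: counts = {}
Initialize: arr = [1, 5, 6, 3, 5, 1, 2, 4, 1, 3]
Entering loop: for n, v in enumerate(arr):

After execution: counts = {1: 0, 5: 1, 6: 2, 3: 3, 2: 6, 4: 7}
{1: 0, 5: 1, 6: 2, 3: 3, 2: 6, 4: 7}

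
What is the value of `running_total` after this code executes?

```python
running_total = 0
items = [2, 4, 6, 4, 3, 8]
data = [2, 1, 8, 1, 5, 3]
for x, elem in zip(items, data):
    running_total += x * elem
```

Let's trace through this code step by step.

Initialize: running_total = 0
Initialize: items = [2, 4, 6, 4, 3, 8]
Initialize: data = [2, 1, 8, 1, 5, 3]
Entering loop: for x, elem in zip(items, data):

After execution: running_total = 99
99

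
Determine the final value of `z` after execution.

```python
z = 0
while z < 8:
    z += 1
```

Let's trace through this code step by step.

Initialize: z = 0
Entering loop: while z < 8:

After execution: z = 8
8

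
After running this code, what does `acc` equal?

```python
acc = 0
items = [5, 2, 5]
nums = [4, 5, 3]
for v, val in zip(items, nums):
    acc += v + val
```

Let's trace through this code step by step.

Initialize: acc = 0
Initialize: items = [5, 2, 5]
Initialize: nums = [4, 5, 3]
Entering loop: for v, val in zip(items, nums):

After execution: acc = 24
24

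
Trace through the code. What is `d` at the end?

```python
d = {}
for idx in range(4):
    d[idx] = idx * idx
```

Let's trace through this code step by step.

Initialize: d = {}
Entering loop: for idx in range(4):

After execution: d = {0: 0, 1: 1, 2: 4, 3: 9}
{0: 0, 1: 1, 2: 4, 3: 9}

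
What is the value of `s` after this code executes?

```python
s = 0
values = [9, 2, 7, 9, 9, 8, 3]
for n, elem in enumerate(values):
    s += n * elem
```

Let's trace through this code step by step.

Initialize: s = 0
Initialize: values = [9, 2, 7, 9, 9, 8, 3]
Entering loop: for n, elem in enumerate(values):

After execution: s = 137
137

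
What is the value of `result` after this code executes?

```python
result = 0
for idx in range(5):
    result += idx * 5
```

Let's trace through this code step by step.

Initialize: result = 0
Entering loop: for idx in range(5):

After execution: result = 50
50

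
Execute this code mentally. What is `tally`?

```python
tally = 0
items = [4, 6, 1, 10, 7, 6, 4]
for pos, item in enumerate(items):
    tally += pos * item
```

Let's trace through this code step by step.

Initialize: tally = 0
Initialize: items = [4, 6, 1, 10, 7, 6, 4]
Entering loop: for pos, item in enumerate(items):

After execution: tally = 120
120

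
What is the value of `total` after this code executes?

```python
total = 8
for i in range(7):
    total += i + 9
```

Let's trace through this code step by step.

Initialize: total = 8
Entering loop: for i in range(7):

After execution: total = 92
92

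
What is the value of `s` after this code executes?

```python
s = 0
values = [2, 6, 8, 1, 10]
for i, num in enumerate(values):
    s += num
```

Let's trace through this code step by step.

Initialize: s = 0
Initialize: values = [2, 6, 8, 1, 10]
Entering loop: for i, num in enumerate(values):

After execution: s = 27
27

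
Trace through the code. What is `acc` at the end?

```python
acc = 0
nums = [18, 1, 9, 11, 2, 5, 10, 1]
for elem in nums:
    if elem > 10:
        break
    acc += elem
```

Let's trace through this code step by step.

Initialize: acc = 0
Initialize: nums = [18, 1, 9, 11, 2, 5, 10, 1]
Entering loop: for elem in nums:

After execution: acc = 0
0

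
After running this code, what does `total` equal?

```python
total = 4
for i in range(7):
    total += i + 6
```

Let's trace through this code step by step.

Initialize: total = 4
Entering loop: for i in range(7):

After execution: total = 67
67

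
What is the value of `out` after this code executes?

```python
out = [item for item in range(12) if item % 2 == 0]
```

Let's trace through this code step by step.

Initialize: out = [item for item in range(12) if item % 2 == 0]

After execution: out = [0, 2, 4, 6, 8, 10]
[0, 2, 4, 6, 8, 10]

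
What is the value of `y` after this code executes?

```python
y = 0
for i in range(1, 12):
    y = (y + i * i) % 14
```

Let's trace through this code step by step.

Initialize: y = 0
Entering loop: for i in range(1, 12):

After execution: y = 2
2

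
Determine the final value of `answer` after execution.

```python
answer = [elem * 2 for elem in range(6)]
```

Let's trace through this code step by step.

Initialize: answer = [elem * 2 for elem in range(6)]

After execution: answer = [0, 2, 4, 6, 8, 10]
[0, 2, 4, 6, 8, 10]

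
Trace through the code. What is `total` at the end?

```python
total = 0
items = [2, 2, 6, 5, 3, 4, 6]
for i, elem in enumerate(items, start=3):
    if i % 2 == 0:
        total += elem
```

Let's trace through this code step by step.

Initialize: total = 0
Initialize: items = [2, 2, 6, 5, 3, 4, 6]
Entering loop: for i, elem in enumerate(items, start=3):

After execution: total = 11
11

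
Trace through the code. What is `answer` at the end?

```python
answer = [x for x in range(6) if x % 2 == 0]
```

Let's trace through this code step by step.

Initialize: answer = [x for x in range(6) if x % 2 == 0]

After execution: answer = [0, 2, 4]
[0, 2, 4]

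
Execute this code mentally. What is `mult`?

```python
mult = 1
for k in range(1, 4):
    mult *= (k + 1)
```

Let's trace through this code step by step.

Initialize: mult = 1
Entering loop: for k in range(1, 4):

After execution: mult = 24
24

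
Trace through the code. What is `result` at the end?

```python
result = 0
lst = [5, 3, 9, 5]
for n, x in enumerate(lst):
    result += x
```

Let's trace through this code step by step.

Initialize: result = 0
Initialize: lst = [5, 3, 9, 5]
Entering loop: for n, x in enumerate(lst):

After execution: result = 22
22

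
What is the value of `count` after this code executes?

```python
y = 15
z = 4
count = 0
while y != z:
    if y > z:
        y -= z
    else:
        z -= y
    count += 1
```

Let's trace through this code step by step.

Initialize: y = 15
Initialize: z = 4
Initialize: count = 0
Entering loop: while y != z:

After execution: count = 6
6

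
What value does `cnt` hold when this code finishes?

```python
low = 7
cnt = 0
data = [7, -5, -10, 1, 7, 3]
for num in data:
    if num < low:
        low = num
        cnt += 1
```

Let's trace through this code step by step.

Initialize: low = 7
Initialize: cnt = 0
Initialize: data = [7, -5, -10, 1, 7, 3]
Entering loop: for num in data:

After execution: cnt = 2
2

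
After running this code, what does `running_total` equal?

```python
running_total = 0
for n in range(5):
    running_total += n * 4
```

Let's trace through this code step by step.

Initialize: running_total = 0
Entering loop: for n in range(5):

After execution: running_total = 40
40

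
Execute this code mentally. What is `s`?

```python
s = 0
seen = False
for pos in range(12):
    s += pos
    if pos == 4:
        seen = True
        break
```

Let's trace through this code step by step.

Initialize: s = 0
Initialize: seen = False
Entering loop: for pos in range(12):

After execution: s = 10
10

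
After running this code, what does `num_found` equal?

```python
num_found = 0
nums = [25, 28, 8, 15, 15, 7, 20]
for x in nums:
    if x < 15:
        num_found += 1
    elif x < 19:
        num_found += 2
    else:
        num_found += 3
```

Let's trace through this code step by step.

Initialize: num_found = 0
Initialize: nums = [25, 28, 8, 15, 15, 7, 20]
Entering loop: for x in nums:

After execution: num_found = 15
15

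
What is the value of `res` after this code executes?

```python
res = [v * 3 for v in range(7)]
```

Let's trace through this code step by step.

Initialize: res = [v * 3 for v in range(7)]

After execution: res = [0, 3, 6, 9, 12, 15, 18]
[0, 3, 6, 9, 12, 15, 18]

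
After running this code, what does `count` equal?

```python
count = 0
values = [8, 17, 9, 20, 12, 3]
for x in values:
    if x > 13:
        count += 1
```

Let's trace through this code step by step.

Initialize: count = 0
Initialize: values = [8, 17, 9, 20, 12, 3]
Entering loop: for x in values:

After execution: count = 2
2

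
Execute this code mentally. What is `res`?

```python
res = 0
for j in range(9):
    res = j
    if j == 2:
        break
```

Let's trace through this code step by step.

Initialize: res = 0
Entering loop: for j in range(9):

After execution: res = 2
2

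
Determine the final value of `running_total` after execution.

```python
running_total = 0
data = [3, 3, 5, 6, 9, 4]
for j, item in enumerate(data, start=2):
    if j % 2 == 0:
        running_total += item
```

Let's trace through this code step by step.

Initialize: running_total = 0
Initialize: data = [3, 3, 5, 6, 9, 4]
Entering loop: for j, item in enumerate(data, start=2):

After execution: running_total = 17
17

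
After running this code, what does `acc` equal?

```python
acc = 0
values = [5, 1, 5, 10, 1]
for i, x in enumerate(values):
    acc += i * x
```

Let's trace through this code step by step.

Initialize: acc = 0
Initialize: values = [5, 1, 5, 10, 1]
Entering loop: for i, x in enumerate(values):

After execution: acc = 45
45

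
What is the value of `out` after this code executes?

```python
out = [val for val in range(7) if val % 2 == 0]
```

Let's trace through this code step by step.

Initialize: out = [val for val in range(7) if val % 2 == 0]

After execution: out = [0, 2, 4, 6]
[0, 2, 4, 6]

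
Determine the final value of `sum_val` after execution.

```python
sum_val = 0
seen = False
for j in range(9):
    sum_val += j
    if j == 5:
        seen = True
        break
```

Let's trace through this code step by step.

Initialize: sum_val = 0
Initialize: seen = False
Entering loop: for j in range(9):

After execution: sum_val = 15
15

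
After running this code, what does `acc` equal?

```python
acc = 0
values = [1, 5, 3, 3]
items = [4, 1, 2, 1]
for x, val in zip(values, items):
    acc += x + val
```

Let's trace through this code step by step.

Initialize: acc = 0
Initialize: values = [1, 5, 3, 3]
Initialize: items = [4, 1, 2, 1]
Entering loop: for x, val in zip(values, items):

After execution: acc = 20
20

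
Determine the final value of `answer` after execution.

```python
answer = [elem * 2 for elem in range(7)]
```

Let's trace through this code step by step.

Initialize: answer = [elem * 2 for elem in range(7)]

After execution: answer = [0, 2, 4, 6, 8, 10, 12]
[0, 2, 4, 6, 8, 10, 12]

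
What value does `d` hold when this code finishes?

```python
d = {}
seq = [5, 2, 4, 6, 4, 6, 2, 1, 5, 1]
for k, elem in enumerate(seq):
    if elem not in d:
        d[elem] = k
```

Let's trace through this code step by step.

Initialize: d = {}
Initialize: seq = [5, 2, 4, 6, 4, 6, 2, 1, 5, 1]
Entering loop: for k, elem in enumerate(seq):

After execution: d = {5: 0, 2: 1, 4: 2, 6: 3, 1: 7}
{5: 0, 2: 1, 4: 2, 6: 3, 1: 7}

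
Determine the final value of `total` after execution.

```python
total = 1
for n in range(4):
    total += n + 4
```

Let's trace through this code step by step.

Initialize: total = 1
Entering loop: for n in range(4):

After execution: total = 23
23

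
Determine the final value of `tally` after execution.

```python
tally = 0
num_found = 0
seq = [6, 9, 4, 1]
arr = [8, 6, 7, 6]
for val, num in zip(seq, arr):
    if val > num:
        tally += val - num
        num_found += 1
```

Let's trace through this code step by step.

Initialize: tally = 0
Initialize: num_found = 0
Initialize: seq = [6, 9, 4, 1]
Initialize: arr = [8, 6, 7, 6]
Entering loop: for val, num in zip(seq, arr):

After execution: tally = 3
3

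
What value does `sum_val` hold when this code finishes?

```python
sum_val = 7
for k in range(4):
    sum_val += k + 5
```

Let's trace through this code step by step.

Initialize: sum_val = 7
Entering loop: for k in range(4):

After execution: sum_val = 33
33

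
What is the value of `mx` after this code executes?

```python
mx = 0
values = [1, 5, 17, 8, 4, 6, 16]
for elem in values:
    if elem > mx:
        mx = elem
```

Let's trace through this code step by step.

Initialize: mx = 0
Initialize: values = [1, 5, 17, 8, 4, 6, 16]
Entering loop: for elem in values:

After execution: mx = 17
17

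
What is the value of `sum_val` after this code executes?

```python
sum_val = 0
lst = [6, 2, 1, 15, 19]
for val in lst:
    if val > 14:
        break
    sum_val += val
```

Let's trace through this code step by step.

Initialize: sum_val = 0
Initialize: lst = [6, 2, 1, 15, 19]
Entering loop: for val in lst:

After execution: sum_val = 9
9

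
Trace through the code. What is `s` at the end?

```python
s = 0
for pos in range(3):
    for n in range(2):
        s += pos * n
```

Let's trace through this code step by step.

Initialize: s = 0
Entering loop: for pos in range(3):

After execution: s = 3
3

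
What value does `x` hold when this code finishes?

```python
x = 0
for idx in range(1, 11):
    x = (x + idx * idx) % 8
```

Let's trace through this code step by step.

Initialize: x = 0
Entering loop: for idx in range(1, 11):

After execution: x = 1
1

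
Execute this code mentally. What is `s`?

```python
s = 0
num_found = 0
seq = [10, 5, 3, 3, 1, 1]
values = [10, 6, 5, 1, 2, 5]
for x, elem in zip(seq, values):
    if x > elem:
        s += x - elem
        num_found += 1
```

Let's trace through this code step by step.

Initialize: s = 0
Initialize: num_found = 0
Initialize: seq = [10, 5, 3, 3, 1, 1]
Initialize: values = [10, 6, 5, 1, 2, 5]
Entering loop: for x, elem in zip(seq, values):

After execution: s = 2
2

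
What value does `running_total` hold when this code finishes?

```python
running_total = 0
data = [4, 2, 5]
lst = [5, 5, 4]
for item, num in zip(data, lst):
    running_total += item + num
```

Let's trace through this code step by step.

Initialize: running_total = 0
Initialize: data = [4, 2, 5]
Initialize: lst = [5, 5, 4]
Entering loop: for item, num in zip(data, lst):

After execution: running_total = 25
25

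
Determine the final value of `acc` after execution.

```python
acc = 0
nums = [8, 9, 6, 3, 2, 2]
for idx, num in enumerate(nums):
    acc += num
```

Let's trace through this code step by step.

Initialize: acc = 0
Initialize: nums = [8, 9, 6, 3, 2, 2]
Entering loop: for idx, num in enumerate(nums):

After execution: acc = 30
30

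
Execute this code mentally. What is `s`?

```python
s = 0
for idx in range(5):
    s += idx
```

Let's trace through this code step by step.

Initialize: s = 0
Entering loop: for idx in range(5):

After execution: s = 10
10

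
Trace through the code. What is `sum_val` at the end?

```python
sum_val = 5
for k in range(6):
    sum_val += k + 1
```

Let's trace through this code step by step.

Initialize: sum_val = 5
Entering loop: for k in range(6):

After execution: sum_val = 26
26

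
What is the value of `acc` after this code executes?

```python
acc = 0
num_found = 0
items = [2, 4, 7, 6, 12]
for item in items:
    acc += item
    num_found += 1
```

Let's trace through this code step by step.

Initialize: acc = 0
Initialize: num_found = 0
Initialize: items = [2, 4, 7, 6, 12]
Entering loop: for item in items:

After execution: acc = 31
31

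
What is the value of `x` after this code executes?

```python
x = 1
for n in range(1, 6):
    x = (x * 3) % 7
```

Let's trace through this code step by step.

Initialize: x = 1
Entering loop: for n in range(1, 6):

After execution: x = 5
5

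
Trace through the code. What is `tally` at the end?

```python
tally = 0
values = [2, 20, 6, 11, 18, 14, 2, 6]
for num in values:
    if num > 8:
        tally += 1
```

Let's trace through this code step by step.

Initialize: tally = 0
Initialize: values = [2, 20, 6, 11, 18, 14, 2, 6]
Entering loop: for num in values:

After execution: tally = 4
4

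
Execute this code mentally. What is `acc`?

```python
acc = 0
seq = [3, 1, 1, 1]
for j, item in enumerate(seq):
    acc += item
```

Let's trace through this code step by step.

Initialize: acc = 0
Initialize: seq = [3, 1, 1, 1]
Entering loop: for j, item in enumerate(seq):

After execution: acc = 6
6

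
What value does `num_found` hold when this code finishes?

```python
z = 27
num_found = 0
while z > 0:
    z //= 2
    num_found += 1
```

Let's trace through this code step by step.

Initialize: z = 27
Initialize: num_found = 0
Entering loop: while z > 0:

After execution: num_found = 5
5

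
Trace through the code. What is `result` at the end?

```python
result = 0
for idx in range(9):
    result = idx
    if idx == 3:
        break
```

Let's trace through this code step by step.

Initialize: result = 0
Entering loop: for idx in range(9):

After execution: result = 3
3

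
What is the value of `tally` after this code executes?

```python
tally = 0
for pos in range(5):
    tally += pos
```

Let's trace through this code step by step.

Initialize: tally = 0
Entering loop: for pos in range(5):

After execution: tally = 10
10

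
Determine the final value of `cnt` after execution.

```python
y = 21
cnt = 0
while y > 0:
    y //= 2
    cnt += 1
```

Let's trace through this code step by step.

Initialize: y = 21
Initialize: cnt = 0
Entering loop: while y > 0:

After execution: cnt = 5
5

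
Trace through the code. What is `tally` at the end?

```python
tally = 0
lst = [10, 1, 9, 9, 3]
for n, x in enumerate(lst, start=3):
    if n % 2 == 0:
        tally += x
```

Let's trace through this code step by step.

Initialize: tally = 0
Initialize: lst = [10, 1, 9, 9, 3]
Entering loop: for n, x in enumerate(lst, start=3):

After execution: tally = 10
10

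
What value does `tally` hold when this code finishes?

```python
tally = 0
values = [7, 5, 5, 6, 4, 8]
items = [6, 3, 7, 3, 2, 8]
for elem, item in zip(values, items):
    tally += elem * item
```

Let's trace through this code step by step.

Initialize: tally = 0
Initialize: values = [7, 5, 5, 6, 4, 8]
Initialize: items = [6, 3, 7, 3, 2, 8]
Entering loop: for elem, item in zip(values, items):

After execution: tally = 182
182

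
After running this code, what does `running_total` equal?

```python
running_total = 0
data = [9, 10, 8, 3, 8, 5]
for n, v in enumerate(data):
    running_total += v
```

Let's trace through this code step by step.

Initialize: running_total = 0
Initialize: data = [9, 10, 8, 3, 8, 5]
Entering loop: for n, v in enumerate(data):

After execution: running_total = 43
43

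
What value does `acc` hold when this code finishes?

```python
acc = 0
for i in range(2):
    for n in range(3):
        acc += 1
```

Let's trace through this code step by step.

Initialize: acc = 0
Entering loop: for i in range(2):

After execution: acc = 6
6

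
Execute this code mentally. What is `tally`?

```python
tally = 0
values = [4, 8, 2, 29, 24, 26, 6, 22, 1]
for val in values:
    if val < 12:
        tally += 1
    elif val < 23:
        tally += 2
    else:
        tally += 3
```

Let's trace through this code step by step.

Initialize: tally = 0
Initialize: values = [4, 8, 2, 29, 24, 26, 6, 22, 1]
Entering loop: for val in values:

After execution: tally = 16
16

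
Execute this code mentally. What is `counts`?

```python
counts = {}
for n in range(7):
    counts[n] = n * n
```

Let's trace through this code step by step.

Initialize: counts = {}
Entering loop: for n in range(7):

After execution: counts = {0: 0, 1: 1, 2: 4, 3: 9, 4: 16, 5: 25, 6: 36}
{0: 0, 1: 1, 2: 4, 3: 9, 4: 16, 5: 25, 6: 36}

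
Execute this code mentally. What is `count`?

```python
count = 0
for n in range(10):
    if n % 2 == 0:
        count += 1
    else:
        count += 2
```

Let's trace through this code step by step.

Initialize: count = 0
Entering loop: for n in range(10):

After execution: count = 15
15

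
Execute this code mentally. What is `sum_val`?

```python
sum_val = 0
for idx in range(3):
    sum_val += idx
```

Let's trace through this code step by step.

Initialize: sum_val = 0
Entering loop: for idx in range(3):

After execution: sum_val = 3
3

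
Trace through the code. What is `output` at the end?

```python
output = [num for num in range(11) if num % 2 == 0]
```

Let's trace through this code step by step.

Initialize: output = [num for num in range(11) if num % 2 == 0]

After execution: output = [0, 2, 4, 6, 8, 10]
[0, 2, 4, 6, 8, 10]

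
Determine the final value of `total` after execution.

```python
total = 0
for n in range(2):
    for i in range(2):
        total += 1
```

Let's trace through this code step by step.

Initialize: total = 0
Entering loop: for n in range(2):

After execution: total = 4
4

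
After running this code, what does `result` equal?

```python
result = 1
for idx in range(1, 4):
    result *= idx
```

Let's trace through this code step by step.

Initialize: result = 1
Entering loop: for idx in range(1, 4):

After execution: result = 6
6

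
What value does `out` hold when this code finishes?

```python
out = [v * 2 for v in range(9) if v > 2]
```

Let's trace through this code step by step.

Initialize: out = [v * 2 for v in range(9) if v > 2]

After execution: out = [6, 8, 10, 12, 14, 16]
[6, 8, 10, 12, 14, 16]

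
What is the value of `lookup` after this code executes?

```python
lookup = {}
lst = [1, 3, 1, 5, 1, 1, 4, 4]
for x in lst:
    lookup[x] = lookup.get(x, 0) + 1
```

Let's trace through this code step by step.

Initialize: lookup = {}
Initialize: lst = [1, 3, 1, 5, 1, 1, 4, 4]
Entering loop: for x in lst:

After execution: lookup = {1: 4, 3: 1, 5: 1, 4: 2}
{1: 4, 3: 1, 5: 1, 4: 2}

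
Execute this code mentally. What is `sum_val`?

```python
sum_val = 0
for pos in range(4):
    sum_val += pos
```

Let's trace through this code step by step.

Initialize: sum_val = 0
Entering loop: for pos in range(4):

After execution: sum_val = 6
6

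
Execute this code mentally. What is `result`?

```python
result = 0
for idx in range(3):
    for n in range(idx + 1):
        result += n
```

Let's trace through this code step by step.

Initialize: result = 0
Entering loop: for idx in range(3):

After execution: result = 4
4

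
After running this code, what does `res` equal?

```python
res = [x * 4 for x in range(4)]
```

Let's trace through this code step by step.

Initialize: res = [x * 4 for x in range(4)]

After execution: res = [0, 4, 8, 12]
[0, 4, 8, 12]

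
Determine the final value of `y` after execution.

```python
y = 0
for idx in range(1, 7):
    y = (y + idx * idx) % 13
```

Let's trace through this code step by step.

Initialize: y = 0
Entering loop: for idx in range(1, 7):

After execution: y = 0
0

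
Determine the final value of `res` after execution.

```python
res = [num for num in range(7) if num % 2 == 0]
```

Let's trace through this code step by step.

Initialize: res = [num for num in range(7) if num % 2 == 0]

After execution: res = [0, 2, 4, 6]
[0, 2, 4, 6]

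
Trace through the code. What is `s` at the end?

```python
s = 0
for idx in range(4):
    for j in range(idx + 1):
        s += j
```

Let's trace through this code step by step.

Initialize: s = 0
Entering loop: for idx in range(4):

After execution: s = 10
10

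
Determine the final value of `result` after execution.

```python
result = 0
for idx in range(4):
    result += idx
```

Let's trace through this code step by step.

Initialize: result = 0
Entering loop: for idx in range(4):

After execution: result = 6
6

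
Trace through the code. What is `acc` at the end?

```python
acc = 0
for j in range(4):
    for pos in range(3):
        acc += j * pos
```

Let's trace through this code step by step.

Initialize: acc = 0
Entering loop: for j in range(4):

After execution: acc = 18
18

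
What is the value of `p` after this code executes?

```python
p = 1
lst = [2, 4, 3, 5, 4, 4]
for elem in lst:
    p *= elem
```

Let's trace through this code step by step.

Initialize: p = 1
Initialize: lst = [2, 4, 3, 5, 4, 4]
Entering loop: for elem in lst:

After execution: p = 1920
1920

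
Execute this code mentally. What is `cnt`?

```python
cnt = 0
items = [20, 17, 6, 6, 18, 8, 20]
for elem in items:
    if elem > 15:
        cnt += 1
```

Let's trace through this code step by step.

Initialize: cnt = 0
Initialize: items = [20, 17, 6, 6, 18, 8, 20]
Entering loop: for elem in items:

After execution: cnt = 4
4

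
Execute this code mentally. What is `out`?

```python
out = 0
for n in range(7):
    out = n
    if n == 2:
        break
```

Let's trace through this code step by step.

Initialize: out = 0
Entering loop: for n in range(7):

After execution: out = 2
2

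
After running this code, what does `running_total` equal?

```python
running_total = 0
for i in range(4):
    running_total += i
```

Let's trace through this code step by step.

Initialize: running_total = 0
Entering loop: for i in range(4):

After execution: running_total = 6
6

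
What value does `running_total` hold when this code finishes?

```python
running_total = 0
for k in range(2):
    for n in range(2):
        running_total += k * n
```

Let's trace through this code step by step.

Initialize: running_total = 0
Entering loop: for k in range(2):

After execution: running_total = 1
1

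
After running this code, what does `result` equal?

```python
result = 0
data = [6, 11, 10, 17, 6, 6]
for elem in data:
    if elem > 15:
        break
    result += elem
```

Let's trace through this code step by step.

Initialize: result = 0
Initialize: data = [6, 11, 10, 17, 6, 6]
Entering loop: for elem in data:

After execution: result = 27
27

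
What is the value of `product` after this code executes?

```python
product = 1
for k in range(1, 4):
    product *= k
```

Let's trace through this code step by step.

Initialize: product = 1
Entering loop: for k in range(1, 4):

After execution: product = 6
6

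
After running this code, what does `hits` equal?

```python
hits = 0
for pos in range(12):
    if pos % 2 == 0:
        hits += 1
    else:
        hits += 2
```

Let's trace through this code step by step.

Initialize: hits = 0
Entering loop: for pos in range(12):

After execution: hits = 18
18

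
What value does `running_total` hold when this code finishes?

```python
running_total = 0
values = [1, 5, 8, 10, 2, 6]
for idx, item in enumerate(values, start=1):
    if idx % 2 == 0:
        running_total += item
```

Let's trace through this code step by step.

Initialize: running_total = 0
Initialize: values = [1, 5, 8, 10, 2, 6]
Entering loop: for idx, item in enumerate(values, start=1):

After execution: running_total = 21
21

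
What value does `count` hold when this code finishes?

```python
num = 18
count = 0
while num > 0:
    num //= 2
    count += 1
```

Let's trace through this code step by step.

Initialize: num = 18
Initialize: count = 0
Entering loop: while num > 0:

After execution: count = 5
5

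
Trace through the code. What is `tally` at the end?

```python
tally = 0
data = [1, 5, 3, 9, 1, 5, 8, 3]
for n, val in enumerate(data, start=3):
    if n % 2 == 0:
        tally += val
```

Let's trace through this code step by step.

Initialize: tally = 0
Initialize: data = [1, 5, 3, 9, 1, 5, 8, 3]
Entering loop: for n, val in enumerate(data, start=3):

After execution: tally = 22
22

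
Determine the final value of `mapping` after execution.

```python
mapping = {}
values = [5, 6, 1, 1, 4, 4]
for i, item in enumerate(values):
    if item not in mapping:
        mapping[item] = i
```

Let's trace through this code step by step.

Initialize: mapping = {}
Initialize: values = [5, 6, 1, 1, 4, 4]
Entering loop: for i, item in enumerate(values):

After execution: mapping = {5: 0, 6: 1, 1: 2, 4: 4}
{5: 0, 6: 1, 1: 2, 4: 4}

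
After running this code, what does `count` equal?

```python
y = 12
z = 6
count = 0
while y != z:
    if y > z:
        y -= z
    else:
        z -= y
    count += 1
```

Let's trace through this code step by step.

Initialize: y = 12
Initialize: z = 6
Initialize: count = 0
Entering loop: while y != z:

After execution: count = 1
1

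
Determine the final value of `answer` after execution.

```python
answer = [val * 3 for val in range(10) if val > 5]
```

Let's trace through this code step by step.

Initialize: answer = [val * 3 for val in range(10) if val > 5]

After execution: answer = [18, 21, 24, 27]
[18, 21, 24, 27]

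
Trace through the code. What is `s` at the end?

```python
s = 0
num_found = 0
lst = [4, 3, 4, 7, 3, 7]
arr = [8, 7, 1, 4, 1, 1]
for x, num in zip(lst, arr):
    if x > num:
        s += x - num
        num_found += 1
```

Let's trace through this code step by step.

Initialize: s = 0
Initialize: num_found = 0
Initialize: lst = [4, 3, 4, 7, 3, 7]
Initialize: arr = [8, 7, 1, 4, 1, 1]
Entering loop: for x, num in zip(lst, arr):

After execution: s = 14
14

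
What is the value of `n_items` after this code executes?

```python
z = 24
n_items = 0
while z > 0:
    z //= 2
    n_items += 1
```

Let's trace through this code step by step.

Initialize: z = 24
Initialize: n_items = 0
Entering loop: while z > 0:

After execution: n_items = 5
5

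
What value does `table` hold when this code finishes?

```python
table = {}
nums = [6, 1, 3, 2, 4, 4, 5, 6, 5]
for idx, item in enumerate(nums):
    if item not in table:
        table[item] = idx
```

Let's trace through this code step by step.

Initialize: table = {}
Initialize: nums = [6, 1, 3, 2, 4, 4, 5, 6, 5]
Entering loop: for idx, item in enumerate(nums):

After execution: table = {6: 0, 1: 1, 3: 2, 2: 3, 4: 4, 5: 6}
{6: 0, 1: 1, 3: 2, 2: 3, 4: 4, 5: 6}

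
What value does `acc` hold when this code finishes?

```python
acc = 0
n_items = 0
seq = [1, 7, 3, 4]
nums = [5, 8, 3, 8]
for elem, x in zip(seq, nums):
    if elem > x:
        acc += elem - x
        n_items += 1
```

Let's trace through this code step by step.

Initialize: acc = 0
Initialize: n_items = 0
Initialize: seq = [1, 7, 3, 4]
Initialize: nums = [5, 8, 3, 8]
Entering loop: for elem, x in zip(seq, nums):

After execution: acc = 0
0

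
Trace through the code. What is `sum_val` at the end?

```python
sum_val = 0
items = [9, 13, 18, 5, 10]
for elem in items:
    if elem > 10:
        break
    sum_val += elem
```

Let's trace through this code step by step.

Initialize: sum_val = 0
Initialize: items = [9, 13, 18, 5, 10]
Entering loop: for elem in items:

After execution: sum_val = 9
9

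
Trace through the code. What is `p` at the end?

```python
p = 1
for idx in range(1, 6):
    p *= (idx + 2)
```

Let's trace through this code step by step.

Initialize: p = 1
Entering loop: for idx in range(1, 6):

After execution: p = 2520
2520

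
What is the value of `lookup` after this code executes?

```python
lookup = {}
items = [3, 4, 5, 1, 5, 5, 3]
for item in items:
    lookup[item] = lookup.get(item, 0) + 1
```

Let's trace through this code step by step.

Initialize: lookup = {}
Initialize: items = [3, 4, 5, 1, 5, 5, 3]
Entering loop: for item in items:

After execution: lookup = {3: 2, 4: 1, 5: 3, 1: 1}
{3: 2, 4: 1, 5: 3, 1: 1}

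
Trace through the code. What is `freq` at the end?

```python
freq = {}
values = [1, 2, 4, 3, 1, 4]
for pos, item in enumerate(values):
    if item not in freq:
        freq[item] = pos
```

Let's trace through this code step by step.

Initialize: freq = {}
Initialize: values = [1, 2, 4, 3, 1, 4]
Entering loop: for pos, item in enumerate(values):

After execution: freq = {1: 0, 2: 1, 4: 2, 3: 3}
{1: 0, 2: 1, 4: 2, 3: 3}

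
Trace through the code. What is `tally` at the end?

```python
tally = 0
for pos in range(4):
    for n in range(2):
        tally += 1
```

Let's trace through this code step by step.

Initialize: tally = 0
Entering loop: for pos in range(4):

After execution: tally = 8
8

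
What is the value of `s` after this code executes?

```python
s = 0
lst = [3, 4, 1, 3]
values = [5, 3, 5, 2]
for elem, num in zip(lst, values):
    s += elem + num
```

Let's trace through this code step by step.

Initialize: s = 0
Initialize: lst = [3, 4, 1, 3]
Initialize: values = [5, 3, 5, 2]
Entering loop: for elem, num in zip(lst, values):

After execution: s = 26
26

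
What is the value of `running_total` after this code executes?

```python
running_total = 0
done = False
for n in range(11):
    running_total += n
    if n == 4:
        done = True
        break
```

Let's trace through this code step by step.

Initialize: running_total = 0
Initialize: done = False
Entering loop: for n in range(11):

After execution: running_total = 10
10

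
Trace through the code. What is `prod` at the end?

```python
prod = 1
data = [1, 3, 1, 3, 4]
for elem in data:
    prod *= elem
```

Let's trace through this code step by step.

Initialize: prod = 1
Initialize: data = [1, 3, 1, 3, 4]
Entering loop: for elem in data:

After execution: prod = 36
36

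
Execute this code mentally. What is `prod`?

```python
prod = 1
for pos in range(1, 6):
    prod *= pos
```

Let's trace through this code step by step.

Initialize: prod = 1
Entering loop: for pos in range(1, 6):

After execution: prod = 120
120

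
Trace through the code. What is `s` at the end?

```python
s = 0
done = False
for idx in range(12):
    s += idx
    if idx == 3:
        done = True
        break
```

Let's trace through this code step by step.

Initialize: s = 0
Initialize: done = False
Entering loop: for idx in range(12):

After execution: s = 6
6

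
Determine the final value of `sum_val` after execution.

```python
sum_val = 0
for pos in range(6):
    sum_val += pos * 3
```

Let's trace through this code step by step.

Initialize: sum_val = 0
Entering loop: for pos in range(6):

After execution: sum_val = 45
45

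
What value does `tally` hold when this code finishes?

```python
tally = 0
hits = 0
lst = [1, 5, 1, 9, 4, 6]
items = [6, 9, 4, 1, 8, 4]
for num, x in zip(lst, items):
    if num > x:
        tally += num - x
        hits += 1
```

Let's trace through this code step by step.

Initialize: tally = 0
Initialize: hits = 0
Initialize: lst = [1, 5, 1, 9, 4, 6]
Initialize: items = [6, 9, 4, 1, 8, 4]
Entering loop: for num, x in zip(lst, items):

After execution: tally = 10
10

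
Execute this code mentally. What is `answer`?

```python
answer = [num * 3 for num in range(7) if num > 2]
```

Let's trace through this code step by step.

Initialize: answer = [num * 3 for num in range(7) if num > 2]

After execution: answer = [9, 12, 15, 18]
[9, 12, 15, 18]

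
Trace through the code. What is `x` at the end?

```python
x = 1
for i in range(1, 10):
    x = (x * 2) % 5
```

Let's trace through this code step by step.

Initialize: x = 1
Entering loop: for i in range(1, 10):

After execution: x = 2
2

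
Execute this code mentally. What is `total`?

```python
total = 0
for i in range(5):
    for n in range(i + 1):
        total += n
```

Let's trace through this code step by step.

Initialize: total = 0
Entering loop: for i in range(5):

After execution: total = 20
20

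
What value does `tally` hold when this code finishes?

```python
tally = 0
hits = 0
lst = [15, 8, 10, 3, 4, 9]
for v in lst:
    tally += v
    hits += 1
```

Let's trace through this code step by step.

Initialize: tally = 0
Initialize: hits = 0
Initialize: lst = [15, 8, 10, 3, 4, 9]
Entering loop: for v in lst:

After execution: tally = 49
49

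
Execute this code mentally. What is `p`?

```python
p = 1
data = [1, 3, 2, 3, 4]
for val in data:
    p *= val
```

Let's trace through this code step by step.

Initialize: p = 1
Initialize: data = [1, 3, 2, 3, 4]
Entering loop: for val in data:

After execution: p = 72
72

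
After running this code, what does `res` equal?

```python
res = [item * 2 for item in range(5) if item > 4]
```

Let's trace through this code step by step.

Initialize: res = [item * 2 for item in range(5) if item > 4]

After execution: res = []
[]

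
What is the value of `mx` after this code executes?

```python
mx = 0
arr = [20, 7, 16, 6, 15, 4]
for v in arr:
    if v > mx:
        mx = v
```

Let's trace through this code step by step.

Initialize: mx = 0
Initialize: arr = [20, 7, 16, 6, 15, 4]
Entering loop: for v in arr:

After execution: mx = 20
20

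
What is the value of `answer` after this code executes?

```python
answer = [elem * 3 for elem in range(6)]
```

Let's trace through this code step by step.

Initialize: answer = [elem * 3 for elem in range(6)]

After execution: answer = [0, 3, 6, 9, 12, 15]
[0, 3, 6, 9, 12, 15]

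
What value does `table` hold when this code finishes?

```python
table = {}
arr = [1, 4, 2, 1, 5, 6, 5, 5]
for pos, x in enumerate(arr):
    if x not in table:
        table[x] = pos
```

Let's trace through this code step by step.

Initialize: table = {}
Initialize: arr = [1, 4, 2, 1, 5, 6, 5, 5]
Entering loop: for pos, x in enumerate(arr):

After execution: table = {1: 0, 4: 1, 2: 2, 5: 4, 6: 5}
{1: 0, 4: 1, 2: 2, 5: 4, 6: 5}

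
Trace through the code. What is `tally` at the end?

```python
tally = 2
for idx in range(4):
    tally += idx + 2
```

Let's trace through this code step by step.

Initialize: tally = 2
Entering loop: for idx in range(4):

After execution: tally = 16
16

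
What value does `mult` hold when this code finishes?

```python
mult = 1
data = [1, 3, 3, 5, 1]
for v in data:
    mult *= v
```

Let's trace through this code step by step.

Initialize: mult = 1
Initialize: data = [1, 3, 3, 5, 1]
Entering loop: for v in data:

After execution: mult = 45
45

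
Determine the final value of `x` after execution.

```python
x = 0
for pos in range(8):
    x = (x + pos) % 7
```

Let's trace through this code step by step.

Initialize: x = 0
Entering loop: for pos in range(8):

After execution: x = 0
0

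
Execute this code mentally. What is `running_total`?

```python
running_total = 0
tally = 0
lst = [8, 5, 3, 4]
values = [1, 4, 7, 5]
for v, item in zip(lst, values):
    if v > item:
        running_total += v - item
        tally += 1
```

Let's trace through this code step by step.

Initialize: running_total = 0
Initialize: tally = 0
Initialize: lst = [8, 5, 3, 4]
Initialize: values = [1, 4, 7, 5]
Entering loop: for v, item in zip(lst, values):

After execution: running_total = 8
8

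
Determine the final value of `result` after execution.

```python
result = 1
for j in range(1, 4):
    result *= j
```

Let's trace through this code step by step.

Initialize: result = 1
Entering loop: for j in range(1, 4):

After execution: result = 6
6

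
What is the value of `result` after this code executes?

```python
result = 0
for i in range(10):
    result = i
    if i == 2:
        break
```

Let's trace through this code step by step.

Initialize: result = 0
Entering loop: for i in range(10):

After execution: result = 2
2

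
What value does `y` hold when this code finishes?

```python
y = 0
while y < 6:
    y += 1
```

Let's trace through this code step by step.

Initialize: y = 0
Entering loop: while y < 6:

After execution: y = 6
6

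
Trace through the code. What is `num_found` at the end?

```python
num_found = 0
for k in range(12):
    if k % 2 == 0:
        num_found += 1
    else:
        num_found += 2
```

Let's trace through this code step by step.

Initialize: num_found = 0
Entering loop: for k in range(12):

After execution: num_found = 18
18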